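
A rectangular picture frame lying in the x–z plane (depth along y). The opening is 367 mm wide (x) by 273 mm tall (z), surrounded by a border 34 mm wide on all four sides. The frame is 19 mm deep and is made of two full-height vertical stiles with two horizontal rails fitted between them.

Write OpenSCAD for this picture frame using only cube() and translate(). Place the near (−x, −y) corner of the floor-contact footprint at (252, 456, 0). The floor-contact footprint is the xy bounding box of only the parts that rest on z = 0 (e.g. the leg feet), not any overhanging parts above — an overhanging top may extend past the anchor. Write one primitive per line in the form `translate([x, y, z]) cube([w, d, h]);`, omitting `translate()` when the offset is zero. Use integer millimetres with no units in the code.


translate([252, 456, 0]) cube([34, 19, 341]);
translate([653, 456, 0]) cube([34, 19, 341]);
translate([286, 456, 0]) cube([367, 19, 34]);
translate([286, 456, 307]) cube([367, 19, 34]);


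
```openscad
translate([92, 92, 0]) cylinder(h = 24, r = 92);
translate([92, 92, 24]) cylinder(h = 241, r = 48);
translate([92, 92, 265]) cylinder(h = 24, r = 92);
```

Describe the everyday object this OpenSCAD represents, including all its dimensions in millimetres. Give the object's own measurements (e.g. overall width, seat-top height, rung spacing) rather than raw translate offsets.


A spool: two coaxial disc flanges of radius 92 mm and thickness 24 mm, joined by a core cylinder of radius 48 mm and height 241 mm. The lower flange rests on z = 0 and the three cylinders share a vertical axis.


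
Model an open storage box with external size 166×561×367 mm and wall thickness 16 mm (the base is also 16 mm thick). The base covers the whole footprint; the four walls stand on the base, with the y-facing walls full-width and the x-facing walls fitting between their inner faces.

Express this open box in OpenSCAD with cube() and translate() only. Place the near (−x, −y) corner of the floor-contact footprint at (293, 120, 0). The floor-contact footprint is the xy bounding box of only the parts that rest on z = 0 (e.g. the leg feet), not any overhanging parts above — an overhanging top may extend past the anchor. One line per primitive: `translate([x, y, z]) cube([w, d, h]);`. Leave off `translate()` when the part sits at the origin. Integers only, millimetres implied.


translate([293, 120, 0]) cube([166, 561, 16]);
translate([293, 120, 16]) cube([166, 16, 351]);
translate([293, 665, 16]) cube([166, 16, 351]);
translate([293, 136, 16]) cube([16, 529, 351]);
translate([443, 136, 16]) cube([16, 529, 351]);


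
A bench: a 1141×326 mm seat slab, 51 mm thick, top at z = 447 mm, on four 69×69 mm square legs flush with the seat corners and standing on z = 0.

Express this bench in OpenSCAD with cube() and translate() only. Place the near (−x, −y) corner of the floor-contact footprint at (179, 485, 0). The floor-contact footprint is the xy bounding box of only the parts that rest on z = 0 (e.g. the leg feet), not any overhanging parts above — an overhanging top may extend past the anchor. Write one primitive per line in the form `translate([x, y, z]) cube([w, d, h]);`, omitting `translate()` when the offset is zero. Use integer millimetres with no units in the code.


translate([179, 485, 396]) cube([1141, 326, 51]);
translate([179, 485, 0]) cube([69, 69, 396]);
translate([179, 742, 0]) cube([69, 69, 396]);
translate([1251, 485, 0]) cube([69, 69, 396]);
translate([1251, 742, 0]) cube([69, 69, 396]);


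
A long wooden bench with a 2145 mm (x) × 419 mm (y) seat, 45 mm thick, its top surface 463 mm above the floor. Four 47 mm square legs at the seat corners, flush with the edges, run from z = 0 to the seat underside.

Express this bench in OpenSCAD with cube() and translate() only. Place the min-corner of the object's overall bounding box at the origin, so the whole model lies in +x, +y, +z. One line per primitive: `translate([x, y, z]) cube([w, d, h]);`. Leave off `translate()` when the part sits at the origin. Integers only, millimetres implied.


// leg_h = 463 − 45 = 418
translate([0, 0, 418]) cube([2145, 419, 45]);
cube([47, 47, 418]);
translate([0, 372, 0]) cube([47, 47, 418]);
translate([2098, 0, 0]) cube([47, 47, 418]);
translate([2098, 372, 0]) cube([47, 47, 418]);


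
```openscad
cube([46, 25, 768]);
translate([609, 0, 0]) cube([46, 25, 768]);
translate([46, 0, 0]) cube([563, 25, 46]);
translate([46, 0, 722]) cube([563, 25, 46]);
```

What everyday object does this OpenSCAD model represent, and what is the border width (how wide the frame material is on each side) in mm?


A picture frame. The border width is 46 mm.

Four thin pieces enclosing a rectangular opening — a picture frame. The two full-height stiles are 768 mm tall; the top rail sits at z = 722 and is 46 mm tall, so the border above the opening is 768 − 722 = 46 mm, matching the stile x-width.


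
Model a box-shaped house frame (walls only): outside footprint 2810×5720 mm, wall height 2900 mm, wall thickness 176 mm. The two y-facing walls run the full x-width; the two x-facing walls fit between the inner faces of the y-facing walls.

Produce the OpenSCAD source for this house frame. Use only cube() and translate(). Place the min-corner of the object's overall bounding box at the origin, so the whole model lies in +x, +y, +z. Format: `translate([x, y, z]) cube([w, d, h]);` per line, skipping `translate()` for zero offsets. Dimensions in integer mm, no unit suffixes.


cube([2810, 176, 2900]);
translate([0, 5544, 0]) cube([2810, 176, 2900]);
translate([0, 176, 0]) cube([176, 5368, 2900]);
translate([2634, 176, 0]) cube([176, 5368, 2900]);


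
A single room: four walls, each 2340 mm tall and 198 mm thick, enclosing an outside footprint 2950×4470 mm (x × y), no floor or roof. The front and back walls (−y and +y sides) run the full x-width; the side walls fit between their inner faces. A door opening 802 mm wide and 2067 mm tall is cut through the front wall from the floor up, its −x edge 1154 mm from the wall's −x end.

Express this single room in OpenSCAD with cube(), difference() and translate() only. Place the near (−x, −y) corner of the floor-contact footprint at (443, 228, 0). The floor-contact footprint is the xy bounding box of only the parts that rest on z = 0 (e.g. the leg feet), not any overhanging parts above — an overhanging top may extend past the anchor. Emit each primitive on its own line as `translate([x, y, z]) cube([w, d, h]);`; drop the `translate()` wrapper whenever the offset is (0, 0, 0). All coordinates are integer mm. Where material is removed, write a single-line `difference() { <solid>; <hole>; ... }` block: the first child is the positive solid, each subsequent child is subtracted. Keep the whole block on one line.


difference() { translate([443, 228, 0]) cube([2950, 198, 2340]); translate([1597, 228, 0]) cube([802, 198, 2067]); }
translate([443, 4500, 0]) cube([2950, 198, 2340]);
translate([443, 426, 0]) cube([198, 4074, 2340]);
translate([3195, 426, 0]) cube([198, 4074, 2340]);


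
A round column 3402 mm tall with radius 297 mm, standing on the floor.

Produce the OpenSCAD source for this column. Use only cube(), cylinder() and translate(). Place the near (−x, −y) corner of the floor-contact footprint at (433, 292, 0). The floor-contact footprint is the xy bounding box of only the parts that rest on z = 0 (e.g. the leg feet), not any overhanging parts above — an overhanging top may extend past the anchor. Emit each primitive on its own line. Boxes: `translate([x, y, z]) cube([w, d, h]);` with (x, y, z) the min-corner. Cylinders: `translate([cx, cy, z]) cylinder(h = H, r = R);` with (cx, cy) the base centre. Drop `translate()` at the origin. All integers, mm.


translate([730, 589, 0]) cylinder(h = 3402, r = 297);


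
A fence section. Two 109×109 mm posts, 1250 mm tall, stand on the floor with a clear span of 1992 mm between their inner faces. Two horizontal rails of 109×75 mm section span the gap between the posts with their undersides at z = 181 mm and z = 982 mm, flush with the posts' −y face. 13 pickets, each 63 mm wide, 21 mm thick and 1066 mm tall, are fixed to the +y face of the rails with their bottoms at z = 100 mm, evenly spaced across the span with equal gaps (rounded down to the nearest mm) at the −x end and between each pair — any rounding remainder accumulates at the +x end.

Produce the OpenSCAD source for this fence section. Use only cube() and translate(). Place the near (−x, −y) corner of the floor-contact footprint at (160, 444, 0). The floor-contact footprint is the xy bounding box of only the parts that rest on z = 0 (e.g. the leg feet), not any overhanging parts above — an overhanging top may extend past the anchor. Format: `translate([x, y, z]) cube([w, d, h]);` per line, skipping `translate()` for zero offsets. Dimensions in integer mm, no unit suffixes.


translate([160, 444, 0]) cube([109, 109, 1250]);
translate([2261, 444, 0]) cube([109, 109, 1250]);
translate([269, 444, 181]) cube([1992, 109, 75]);
translate([269, 444, 982]) cube([1992, 109, 75]);
translate([352, 553, 100]) cube([63, 21, 1066]);
translate([498, 553, 100]) cube([63, 21, 1066]);
translate([644, 553, 100]) cube([63, 21, 1066]);
translate([790, 553, 100]) cube([63, 21, 1066]);
translate([936, 553, 100]) cube([63, 21, 1066]);
translate([1082, 553, 100]) cube([63, 21, 1066]);
translate([1228, 553, 100]) cube([63, 21, 1066]);
translate([1374, 553, 100]) cube([63, 21, 1066]);
translate([1520, 553, 100]) cube([63, 21, 1066]);
translate([1666, 553, 100]) cube([63, 21, 1066]);
translate([1812, 553, 100]) cube([63, 21, 1066]);
translate([1958, 553, 100]) cube([63, 21, 1066]);
translate([2104, 553, 100]) cube([63, 21, 1066]);


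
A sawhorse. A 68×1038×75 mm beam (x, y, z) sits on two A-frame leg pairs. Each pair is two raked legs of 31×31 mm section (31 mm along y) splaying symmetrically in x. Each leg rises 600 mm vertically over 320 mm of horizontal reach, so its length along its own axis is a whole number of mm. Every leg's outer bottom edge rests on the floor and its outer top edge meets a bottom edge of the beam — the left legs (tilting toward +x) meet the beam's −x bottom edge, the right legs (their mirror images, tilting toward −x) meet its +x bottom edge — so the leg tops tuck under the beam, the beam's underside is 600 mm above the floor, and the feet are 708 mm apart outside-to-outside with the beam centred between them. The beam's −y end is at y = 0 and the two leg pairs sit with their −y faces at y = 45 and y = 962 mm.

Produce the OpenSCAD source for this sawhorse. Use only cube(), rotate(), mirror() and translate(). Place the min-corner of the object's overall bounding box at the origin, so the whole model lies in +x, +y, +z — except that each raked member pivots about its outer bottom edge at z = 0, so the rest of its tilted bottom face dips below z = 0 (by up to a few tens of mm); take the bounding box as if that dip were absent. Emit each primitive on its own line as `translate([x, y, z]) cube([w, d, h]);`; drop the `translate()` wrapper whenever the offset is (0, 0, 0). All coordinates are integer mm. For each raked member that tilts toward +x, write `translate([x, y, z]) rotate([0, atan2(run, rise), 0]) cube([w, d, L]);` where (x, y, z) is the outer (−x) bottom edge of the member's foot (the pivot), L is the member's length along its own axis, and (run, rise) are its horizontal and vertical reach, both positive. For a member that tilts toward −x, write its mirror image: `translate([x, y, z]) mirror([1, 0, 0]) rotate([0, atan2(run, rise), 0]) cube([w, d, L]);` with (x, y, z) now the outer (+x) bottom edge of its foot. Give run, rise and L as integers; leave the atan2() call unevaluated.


translate([320, 0, 600]) cube([68, 1038, 75]);
translate([0, 45, 0]) rotate([0, atan2(320, 600), 0]) cube([31, 31, 680]);
translate([708, 45, 0]) mirror([1, 0, 0]) rotate([0, atan2(320, 600), 0]) cube([31, 31, 680]);
translate([0, 962, 0]) rotate([0, atan2(320, 600), 0]) cube([31, 31, 680]);
translate([708, 962, 0]) mirror([1, 0, 0]) rotate([0, atan2(320, 600), 0]) cube([31, 31, 680]);


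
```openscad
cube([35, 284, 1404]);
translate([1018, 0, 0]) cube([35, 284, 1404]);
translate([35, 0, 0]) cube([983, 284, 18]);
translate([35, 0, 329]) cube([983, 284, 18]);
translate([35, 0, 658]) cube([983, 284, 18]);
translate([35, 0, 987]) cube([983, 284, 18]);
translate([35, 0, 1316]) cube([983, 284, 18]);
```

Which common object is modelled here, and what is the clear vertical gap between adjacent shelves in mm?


A bookshelf. The clear shelf gap is 311 mm.

Two tall side panels with 5 horizontal boards between them — a bookshelf. The first two shelf undersides are at z = 0 and z = 329; with shelf thickness 18, the clear gap is 329 − 0 − 18 = 311 mm.


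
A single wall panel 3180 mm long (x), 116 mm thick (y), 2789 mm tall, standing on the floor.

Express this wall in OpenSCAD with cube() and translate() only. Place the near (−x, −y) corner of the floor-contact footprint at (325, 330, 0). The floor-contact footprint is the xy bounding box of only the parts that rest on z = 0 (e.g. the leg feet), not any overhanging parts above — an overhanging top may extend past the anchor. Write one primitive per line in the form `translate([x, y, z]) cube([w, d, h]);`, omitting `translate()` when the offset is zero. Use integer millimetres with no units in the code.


translate([325, 330, 0]) cube([3180, 116, 2789]);


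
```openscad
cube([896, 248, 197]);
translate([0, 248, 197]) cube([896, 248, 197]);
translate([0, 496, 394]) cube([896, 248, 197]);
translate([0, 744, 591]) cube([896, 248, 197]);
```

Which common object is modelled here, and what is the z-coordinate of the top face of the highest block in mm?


A staircase. The total rise is 788 mm.

4 identical blocks, each offset up and back from the previous — a staircase. Each step is 197 mm tall and there are 4 of them, so the total rise is 4 × 197 = 788 mm.


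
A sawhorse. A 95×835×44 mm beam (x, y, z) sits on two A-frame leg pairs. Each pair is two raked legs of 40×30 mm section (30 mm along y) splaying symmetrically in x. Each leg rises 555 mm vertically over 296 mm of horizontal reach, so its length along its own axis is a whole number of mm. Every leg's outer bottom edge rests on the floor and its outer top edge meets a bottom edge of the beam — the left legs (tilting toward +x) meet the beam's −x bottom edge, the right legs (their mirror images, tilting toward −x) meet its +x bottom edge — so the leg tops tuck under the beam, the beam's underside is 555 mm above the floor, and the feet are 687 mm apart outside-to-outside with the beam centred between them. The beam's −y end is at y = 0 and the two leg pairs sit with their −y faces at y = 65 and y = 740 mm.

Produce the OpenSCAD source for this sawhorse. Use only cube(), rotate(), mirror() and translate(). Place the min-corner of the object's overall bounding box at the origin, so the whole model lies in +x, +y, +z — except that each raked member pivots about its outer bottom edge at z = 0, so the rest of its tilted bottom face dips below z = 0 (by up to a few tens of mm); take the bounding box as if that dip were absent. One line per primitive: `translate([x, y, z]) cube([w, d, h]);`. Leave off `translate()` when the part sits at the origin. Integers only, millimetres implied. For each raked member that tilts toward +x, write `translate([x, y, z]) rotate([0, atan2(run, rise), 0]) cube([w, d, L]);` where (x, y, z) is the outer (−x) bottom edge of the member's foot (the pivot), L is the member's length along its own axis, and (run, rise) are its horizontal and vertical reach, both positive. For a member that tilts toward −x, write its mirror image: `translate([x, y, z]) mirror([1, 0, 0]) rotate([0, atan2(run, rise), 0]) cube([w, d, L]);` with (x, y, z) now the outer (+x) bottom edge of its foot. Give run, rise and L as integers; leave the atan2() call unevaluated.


translate([296, 0, 555]) cube([95, 835, 44]);
translate([0, 65, 0]) rotate([0, atan2(296, 555), 0]) cube([40, 30, 629]);
translate([687, 65, 0]) mirror([1, 0, 0]) rotate([0, atan2(296, 555), 0]) cube([40, 30, 629]);
translate([0, 740, 0]) rotate([0, atan2(296, 555), 0]) cube([40, 30, 629]);
translate([687, 740, 0]) mirror([1, 0, 0]) rotate([0, atan2(296, 555), 0]) cube([40, 30, 629]);


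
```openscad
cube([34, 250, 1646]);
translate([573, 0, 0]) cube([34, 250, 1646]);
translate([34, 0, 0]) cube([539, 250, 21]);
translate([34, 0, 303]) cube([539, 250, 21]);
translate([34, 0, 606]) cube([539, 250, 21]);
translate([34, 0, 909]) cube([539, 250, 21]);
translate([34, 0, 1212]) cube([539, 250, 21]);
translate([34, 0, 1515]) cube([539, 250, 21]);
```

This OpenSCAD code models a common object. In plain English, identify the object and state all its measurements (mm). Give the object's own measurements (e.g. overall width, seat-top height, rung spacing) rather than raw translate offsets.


An open bookshelf. Two side panels, each 34 mm thick, 250 mm deep and 1646 mm tall, stand 607 mm apart (outside-to-outside). Between them sit 6 shelves, each 21 mm thick and 250 mm deep, spanning the full gap between the sides. The bottom shelf rests on the floor (its underside at z = 0) and the clear gap between one shelf's top and the next shelf's underside is 282 mm.


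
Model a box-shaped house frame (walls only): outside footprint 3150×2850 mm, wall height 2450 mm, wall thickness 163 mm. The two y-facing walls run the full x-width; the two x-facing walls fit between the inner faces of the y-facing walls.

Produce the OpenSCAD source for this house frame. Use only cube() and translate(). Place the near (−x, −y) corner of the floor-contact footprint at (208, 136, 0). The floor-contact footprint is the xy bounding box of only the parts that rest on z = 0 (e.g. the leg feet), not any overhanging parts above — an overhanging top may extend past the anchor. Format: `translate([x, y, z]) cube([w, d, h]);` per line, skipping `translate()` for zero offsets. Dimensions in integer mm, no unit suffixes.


translate([208, 136, 0]) cube([3150, 163, 2450]);
translate([208, 2823, 0]) cube([3150, 163, 2450]);
translate([208, 299, 0]) cube([163, 2524, 2450]);
translate([3195, 299, 0]) cube([163, 2524, 2450]);


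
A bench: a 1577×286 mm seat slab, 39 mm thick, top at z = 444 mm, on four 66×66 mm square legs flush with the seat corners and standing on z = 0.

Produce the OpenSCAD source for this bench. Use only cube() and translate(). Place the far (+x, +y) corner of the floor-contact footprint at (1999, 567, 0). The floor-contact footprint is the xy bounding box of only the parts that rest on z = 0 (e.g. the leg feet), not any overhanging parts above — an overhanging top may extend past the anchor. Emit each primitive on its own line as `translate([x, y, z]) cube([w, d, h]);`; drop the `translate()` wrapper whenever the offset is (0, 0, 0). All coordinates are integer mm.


translate([422, 281, 405]) cube([1577, 286, 39]);
translate([422, 281, 0]) cube([66, 66, 405]);
translate([422, 501, 0]) cube([66, 66, 405]);
translate([1933, 281, 0]) cube([66, 66, 405]);
translate([1933, 501, 0]) cube([66, 66, 405]);


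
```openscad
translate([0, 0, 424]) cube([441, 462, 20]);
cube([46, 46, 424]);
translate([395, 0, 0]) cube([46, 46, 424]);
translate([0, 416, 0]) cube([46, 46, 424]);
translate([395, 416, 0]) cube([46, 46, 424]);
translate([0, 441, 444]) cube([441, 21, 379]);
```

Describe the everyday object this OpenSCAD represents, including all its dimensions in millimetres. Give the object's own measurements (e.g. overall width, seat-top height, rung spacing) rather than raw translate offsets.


A chair. The seat is a 441×462×20 mm slab with its top at z = 444 mm, on four 46×46 mm corner legs (flush with the seat edges, standing on z = 0). A flat backrest 21 mm thick, 379 mm tall, spans the full seat width and rises from the seat top along its +y edge, rear face flush with the rear of the seat.


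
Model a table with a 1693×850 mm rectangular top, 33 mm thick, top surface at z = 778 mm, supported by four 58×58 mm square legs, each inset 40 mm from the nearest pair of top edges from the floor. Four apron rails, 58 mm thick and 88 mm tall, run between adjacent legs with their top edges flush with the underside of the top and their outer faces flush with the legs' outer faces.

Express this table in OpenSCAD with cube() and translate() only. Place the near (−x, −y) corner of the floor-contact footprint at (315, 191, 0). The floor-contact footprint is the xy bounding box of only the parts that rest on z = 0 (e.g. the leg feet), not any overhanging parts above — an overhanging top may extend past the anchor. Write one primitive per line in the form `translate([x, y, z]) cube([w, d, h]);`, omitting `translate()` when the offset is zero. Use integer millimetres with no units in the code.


translate([275, 151, 745]) cube([1693, 850, 33]);
translate([315, 191, 0]) cube([58, 58, 745]);
translate([1870, 191, 0]) cube([58, 58, 745]);
translate([315, 903, 0]) cube([58, 58, 745]);
translate([1870, 903, 0]) cube([58, 58, 745]);
translate([373, 191, 657]) cube([1497, 58, 88]);
translate([373, 903, 657]) cube([1497, 58, 88]);
translate([315, 249, 657]) cube([58, 654, 88]);
translate([1870, 249, 657]) cube([58, 654, 88]);


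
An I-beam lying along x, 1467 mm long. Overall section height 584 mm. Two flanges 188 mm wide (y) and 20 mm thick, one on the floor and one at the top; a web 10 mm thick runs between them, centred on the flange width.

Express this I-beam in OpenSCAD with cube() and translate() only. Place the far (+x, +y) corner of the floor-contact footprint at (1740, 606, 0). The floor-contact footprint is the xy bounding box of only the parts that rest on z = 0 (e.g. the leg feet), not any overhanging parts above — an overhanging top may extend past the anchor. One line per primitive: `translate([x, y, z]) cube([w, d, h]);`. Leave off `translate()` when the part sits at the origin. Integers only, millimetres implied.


translate([273, 418, 0]) cube([1467, 188, 20]);
translate([273, 507, 20]) cube([1467, 10, 544]);
translate([273, 418, 564]) cube([1467, 188, 20]);


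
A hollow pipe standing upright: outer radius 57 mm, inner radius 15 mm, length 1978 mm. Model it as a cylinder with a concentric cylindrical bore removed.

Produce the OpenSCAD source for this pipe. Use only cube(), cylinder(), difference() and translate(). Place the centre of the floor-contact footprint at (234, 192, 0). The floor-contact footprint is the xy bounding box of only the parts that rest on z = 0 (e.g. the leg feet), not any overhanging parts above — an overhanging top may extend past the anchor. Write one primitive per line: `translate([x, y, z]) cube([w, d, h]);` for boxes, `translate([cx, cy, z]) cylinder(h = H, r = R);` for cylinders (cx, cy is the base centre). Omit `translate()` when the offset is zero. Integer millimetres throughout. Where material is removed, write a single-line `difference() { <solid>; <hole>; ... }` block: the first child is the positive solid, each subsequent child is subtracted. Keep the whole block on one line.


difference() { translate([234, 192, 0]) cylinder(h = 1978, r = 57); translate([234, 192, 0]) cylinder(h = 1978, r = 15); }


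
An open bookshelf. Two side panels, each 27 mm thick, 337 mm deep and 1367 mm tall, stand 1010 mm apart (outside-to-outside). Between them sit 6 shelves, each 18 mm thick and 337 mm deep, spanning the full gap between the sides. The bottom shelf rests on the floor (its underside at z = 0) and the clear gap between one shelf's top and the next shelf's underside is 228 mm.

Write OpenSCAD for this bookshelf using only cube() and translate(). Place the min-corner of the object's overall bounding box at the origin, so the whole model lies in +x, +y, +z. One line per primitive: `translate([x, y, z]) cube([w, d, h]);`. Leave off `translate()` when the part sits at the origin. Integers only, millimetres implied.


cube([27, 337, 1367]);
translate([983, 0, 0]) cube([27, 337, 1367]);
translate([27, 0, 0]) cube([956, 337, 18]);
translate([27, 0, 246]) cube([956, 337, 18]);
translate([27, 0, 492]) cube([956, 337, 18]);
translate([27, 0, 738]) cube([956, 337, 18]);
translate([27, 0, 984]) cube([956, 337, 18]);
translate([27, 0, 1230]) cube([956, 337, 18]);


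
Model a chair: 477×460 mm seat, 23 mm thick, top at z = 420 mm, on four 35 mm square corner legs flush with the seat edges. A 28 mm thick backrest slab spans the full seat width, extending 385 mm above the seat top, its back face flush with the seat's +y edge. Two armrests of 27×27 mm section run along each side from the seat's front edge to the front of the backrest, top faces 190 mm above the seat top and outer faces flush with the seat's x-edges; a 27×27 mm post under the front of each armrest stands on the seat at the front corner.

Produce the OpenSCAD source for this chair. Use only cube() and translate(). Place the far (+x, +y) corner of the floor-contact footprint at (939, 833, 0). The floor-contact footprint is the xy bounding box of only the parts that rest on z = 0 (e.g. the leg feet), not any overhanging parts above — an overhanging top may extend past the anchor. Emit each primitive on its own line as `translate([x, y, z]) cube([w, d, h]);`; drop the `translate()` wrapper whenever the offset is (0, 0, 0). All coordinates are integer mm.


translate([462, 373, 397]) cube([477, 460, 23]);
translate([462, 373, 0]) cube([35, 35, 397]);
translate([904, 373, 0]) cube([35, 35, 397]);
translate([462, 798, 0]) cube([35, 35, 397]);
translate([904, 798, 0]) cube([35, 35, 397]);
translate([462, 805, 420]) cube([477, 28, 385]);
translate([462, 373, 583]) cube([27, 432, 27]);
translate([912, 373, 583]) cube([27, 432, 27]);
translate([462, 373, 420]) cube([27, 27, 163]);
translate([912, 373, 420]) cube([27, 27, 163]);


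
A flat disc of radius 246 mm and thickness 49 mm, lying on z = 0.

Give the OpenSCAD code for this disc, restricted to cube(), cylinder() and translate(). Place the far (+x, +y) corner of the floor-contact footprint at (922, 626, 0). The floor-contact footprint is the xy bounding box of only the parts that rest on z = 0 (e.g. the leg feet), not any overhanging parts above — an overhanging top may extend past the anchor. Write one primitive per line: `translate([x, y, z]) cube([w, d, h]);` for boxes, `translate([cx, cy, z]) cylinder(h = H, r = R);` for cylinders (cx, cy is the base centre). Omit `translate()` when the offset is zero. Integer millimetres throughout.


translate([676, 380, 0]) cylinder(h = 49, r = 246);


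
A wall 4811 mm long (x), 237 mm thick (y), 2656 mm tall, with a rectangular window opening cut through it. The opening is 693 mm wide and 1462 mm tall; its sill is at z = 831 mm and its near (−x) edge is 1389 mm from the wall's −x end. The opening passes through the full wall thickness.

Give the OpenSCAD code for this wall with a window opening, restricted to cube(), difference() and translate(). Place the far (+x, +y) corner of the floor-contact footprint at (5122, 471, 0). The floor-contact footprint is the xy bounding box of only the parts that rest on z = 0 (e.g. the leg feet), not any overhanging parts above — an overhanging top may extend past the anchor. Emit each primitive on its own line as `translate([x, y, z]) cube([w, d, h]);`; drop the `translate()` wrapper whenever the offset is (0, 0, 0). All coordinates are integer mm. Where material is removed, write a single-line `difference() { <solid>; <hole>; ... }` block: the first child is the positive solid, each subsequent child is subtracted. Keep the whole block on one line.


difference() { translate([311, 234, 0]) cube([4811, 237, 2656]); translate([1700, 234, 831]) cube([693, 237, 1462]); }


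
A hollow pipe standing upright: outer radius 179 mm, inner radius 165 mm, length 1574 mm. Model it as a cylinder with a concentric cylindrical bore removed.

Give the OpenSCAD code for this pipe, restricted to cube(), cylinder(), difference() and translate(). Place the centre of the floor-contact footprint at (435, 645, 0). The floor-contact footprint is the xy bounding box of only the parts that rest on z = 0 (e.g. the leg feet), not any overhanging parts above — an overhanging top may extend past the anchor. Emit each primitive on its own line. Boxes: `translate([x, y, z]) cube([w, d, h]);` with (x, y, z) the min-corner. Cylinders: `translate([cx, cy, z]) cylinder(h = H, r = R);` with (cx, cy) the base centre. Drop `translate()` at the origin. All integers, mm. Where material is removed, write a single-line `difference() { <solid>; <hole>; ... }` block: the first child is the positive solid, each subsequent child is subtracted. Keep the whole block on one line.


difference() { translate([435, 645, 0]) cylinder(h = 1574, r = 179); translate([435, 645, 0]) cylinder(h = 1574, r = 165); }


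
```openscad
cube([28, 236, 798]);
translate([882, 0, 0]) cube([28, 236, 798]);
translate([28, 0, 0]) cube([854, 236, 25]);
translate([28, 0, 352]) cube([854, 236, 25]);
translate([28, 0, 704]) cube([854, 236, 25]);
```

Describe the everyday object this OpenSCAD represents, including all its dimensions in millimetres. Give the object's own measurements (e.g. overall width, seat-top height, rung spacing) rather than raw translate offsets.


An open bookshelf. Two side panels, each 28 mm thick, 236 mm deep and 798 mm tall, stand 910 mm apart (outside-to-outside). Between them sit 3 shelves, each 25 mm thick and 236 mm deep, spanning the full gap between the sides. The bottom shelf rests on the floor (its underside at z = 0) and the clear gap between one shelf's top and the next shelf's underside is 327 mm.


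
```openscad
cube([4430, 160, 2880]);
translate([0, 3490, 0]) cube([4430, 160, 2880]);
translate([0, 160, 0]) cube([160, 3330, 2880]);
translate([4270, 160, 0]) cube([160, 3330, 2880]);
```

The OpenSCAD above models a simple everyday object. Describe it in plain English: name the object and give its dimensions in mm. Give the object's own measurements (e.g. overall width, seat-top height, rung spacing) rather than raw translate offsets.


The wall frame of a small rectangular building: four walls, each 2880 mm tall and 160 mm thick, enclosing a footprint 4430 mm (x) by 3650 mm (y) outside-to-outside, with no floor or roof. The front and back walls (the −y and +y sides) span the full width; the two side walls fit between them.


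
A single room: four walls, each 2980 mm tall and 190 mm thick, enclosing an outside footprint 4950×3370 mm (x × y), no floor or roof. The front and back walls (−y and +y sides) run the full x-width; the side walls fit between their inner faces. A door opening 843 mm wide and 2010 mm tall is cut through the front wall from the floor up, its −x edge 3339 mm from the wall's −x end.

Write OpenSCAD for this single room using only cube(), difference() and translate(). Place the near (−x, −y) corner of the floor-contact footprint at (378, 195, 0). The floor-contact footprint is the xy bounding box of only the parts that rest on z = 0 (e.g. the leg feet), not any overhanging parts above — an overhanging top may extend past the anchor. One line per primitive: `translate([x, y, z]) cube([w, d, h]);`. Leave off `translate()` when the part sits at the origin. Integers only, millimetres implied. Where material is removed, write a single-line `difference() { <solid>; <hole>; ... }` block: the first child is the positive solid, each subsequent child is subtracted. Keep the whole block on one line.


difference() { translate([378, 195, 0]) cube([4950, 190, 2980]); translate([3717, 195, 0]) cube([843, 190, 2010]); }
translate([378, 3375, 0]) cube([4950, 190, 2980]);
translate([378, 385, 0]) cube([190, 2990, 2980]);
translate([5138, 385, 0]) cube([190, 2990, 2980]);


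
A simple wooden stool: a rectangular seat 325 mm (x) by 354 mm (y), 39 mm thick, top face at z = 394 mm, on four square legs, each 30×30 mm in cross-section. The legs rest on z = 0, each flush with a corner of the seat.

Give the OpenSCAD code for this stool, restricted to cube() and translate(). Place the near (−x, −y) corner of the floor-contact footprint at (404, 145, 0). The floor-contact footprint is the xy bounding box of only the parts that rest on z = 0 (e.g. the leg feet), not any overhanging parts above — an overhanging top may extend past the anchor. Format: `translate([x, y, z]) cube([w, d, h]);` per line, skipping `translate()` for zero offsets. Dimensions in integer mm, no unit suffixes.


translate([404, 145, 355]) cube([325, 354, 39]);
translate([404, 145, 0]) cube([30, 30, 355]);
translate([699, 145, 0]) cube([30, 30, 355]);
translate([404, 469, 0]) cube([30, 30, 355]);
translate([699, 469, 0]) cube([30, 30, 355]);


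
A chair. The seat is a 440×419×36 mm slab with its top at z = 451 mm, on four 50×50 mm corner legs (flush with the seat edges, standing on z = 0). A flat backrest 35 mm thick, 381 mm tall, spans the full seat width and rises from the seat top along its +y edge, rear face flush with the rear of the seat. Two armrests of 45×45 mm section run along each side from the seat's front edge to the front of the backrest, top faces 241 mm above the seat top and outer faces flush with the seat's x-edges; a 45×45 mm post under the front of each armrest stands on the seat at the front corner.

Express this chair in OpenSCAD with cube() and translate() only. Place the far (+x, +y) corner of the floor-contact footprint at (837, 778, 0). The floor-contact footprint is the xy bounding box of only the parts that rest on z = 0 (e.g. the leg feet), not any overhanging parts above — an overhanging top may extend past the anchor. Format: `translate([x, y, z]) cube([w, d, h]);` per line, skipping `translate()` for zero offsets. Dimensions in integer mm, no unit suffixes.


// leg_h = 451 - 36 = 415
// arm post h = 241 - 45 = 196
translate([397, 359, 415]) cube([440, 419, 36]);
translate([397, 359, 0]) cube([50, 50, 415]);
translate([787, 359, 0]) cube([50, 50, 415]);
translate([397, 728, 0]) cube([50, 50, 415]);
translate([787, 728, 0]) cube([50, 50, 415]);
translate([397, 743, 451]) cube([440, 35, 381]);
translate([397, 359, 647]) cube([45, 384, 45]);
translate([792, 359, 647]) cube([45, 384, 45]);
translate([397, 359, 451]) cube([45, 45, 196]);
translate([792, 359, 451]) cube([45, 45, 196]);


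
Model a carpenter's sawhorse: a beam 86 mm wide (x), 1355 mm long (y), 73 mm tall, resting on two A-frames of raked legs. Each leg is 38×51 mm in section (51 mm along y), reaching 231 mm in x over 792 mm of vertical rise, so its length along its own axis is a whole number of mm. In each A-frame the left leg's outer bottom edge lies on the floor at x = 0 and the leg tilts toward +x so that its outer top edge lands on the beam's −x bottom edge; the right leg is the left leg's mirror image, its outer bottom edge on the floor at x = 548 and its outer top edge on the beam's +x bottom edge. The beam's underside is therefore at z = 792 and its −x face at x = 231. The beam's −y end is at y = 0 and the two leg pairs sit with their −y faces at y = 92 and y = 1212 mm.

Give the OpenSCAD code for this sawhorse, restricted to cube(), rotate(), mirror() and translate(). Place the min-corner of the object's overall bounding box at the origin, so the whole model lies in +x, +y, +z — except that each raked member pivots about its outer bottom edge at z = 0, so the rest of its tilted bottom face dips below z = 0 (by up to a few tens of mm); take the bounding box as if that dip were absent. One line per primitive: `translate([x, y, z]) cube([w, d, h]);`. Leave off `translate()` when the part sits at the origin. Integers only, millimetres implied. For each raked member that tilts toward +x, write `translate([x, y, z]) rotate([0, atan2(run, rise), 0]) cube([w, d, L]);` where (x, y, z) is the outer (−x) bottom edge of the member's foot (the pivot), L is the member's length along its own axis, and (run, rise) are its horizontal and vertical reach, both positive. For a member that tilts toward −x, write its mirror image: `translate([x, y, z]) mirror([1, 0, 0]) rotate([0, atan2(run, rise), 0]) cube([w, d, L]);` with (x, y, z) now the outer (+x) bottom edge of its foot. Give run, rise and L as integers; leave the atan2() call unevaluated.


translate([231, 0, 792]) cube([86, 1355, 73]);
translate([0, 92, 0]) rotate([0, atan2(231, 792), 0]) cube([38, 51, 825]);
translate([548, 92, 0]) mirror([1, 0, 0]) rotate([0, atan2(231, 792), 0]) cube([38, 51, 825]);
translate([0, 1212, 0]) rotate([0, atan2(231, 792), 0]) cube([38, 51, 825]);
translate([548, 1212, 0]) mirror([1, 0, 0]) rotate([0, atan2(231, 792), 0]) cube([38, 51, 825]);


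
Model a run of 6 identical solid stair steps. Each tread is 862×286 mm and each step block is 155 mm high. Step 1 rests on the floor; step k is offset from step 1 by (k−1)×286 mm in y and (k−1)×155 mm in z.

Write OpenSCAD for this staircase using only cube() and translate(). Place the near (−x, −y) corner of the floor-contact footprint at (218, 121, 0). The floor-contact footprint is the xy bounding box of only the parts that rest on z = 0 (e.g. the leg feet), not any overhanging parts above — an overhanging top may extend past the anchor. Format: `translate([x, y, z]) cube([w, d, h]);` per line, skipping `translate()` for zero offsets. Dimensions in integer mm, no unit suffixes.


translate([218, 121, 0]) cube([862, 286, 155]);
translate([218, 407, 155]) cube([862, 286, 155]);
translate([218, 693, 310]) cube([862, 286, 155]);
translate([218, 979, 465]) cube([862, 286, 155]);
translate([218, 1265, 620]) cube([862, 286, 155]);
translate([218, 1551, 775]) cube([862, 286, 155]);


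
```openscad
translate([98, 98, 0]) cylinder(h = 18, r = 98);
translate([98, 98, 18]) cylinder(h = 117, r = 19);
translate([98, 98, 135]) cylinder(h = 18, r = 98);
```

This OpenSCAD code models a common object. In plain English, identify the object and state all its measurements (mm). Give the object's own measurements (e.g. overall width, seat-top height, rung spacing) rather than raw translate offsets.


A spool: two coaxial disc flanges of radius 98 mm and thickness 18 mm, joined by a core cylinder of radius 19 mm and height 117 mm. The lower flange rests on z = 0 and the three cylinders share a vertical axis.


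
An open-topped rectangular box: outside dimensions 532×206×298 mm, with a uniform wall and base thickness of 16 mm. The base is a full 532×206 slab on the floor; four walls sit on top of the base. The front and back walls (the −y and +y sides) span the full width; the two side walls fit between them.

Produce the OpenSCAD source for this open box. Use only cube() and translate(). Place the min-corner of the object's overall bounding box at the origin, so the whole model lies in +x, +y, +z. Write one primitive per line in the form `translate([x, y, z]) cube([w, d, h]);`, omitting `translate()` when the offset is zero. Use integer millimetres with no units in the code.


cube([532, 206, 16]);
translate([0, 0, 16]) cube([532, 16, 282]);
translate([0, 190, 16]) cube([532, 16, 282]);
translate([0, 16, 16]) cube([16, 174, 282]);
translate([516, 16, 16]) cube([16, 174, 282]);


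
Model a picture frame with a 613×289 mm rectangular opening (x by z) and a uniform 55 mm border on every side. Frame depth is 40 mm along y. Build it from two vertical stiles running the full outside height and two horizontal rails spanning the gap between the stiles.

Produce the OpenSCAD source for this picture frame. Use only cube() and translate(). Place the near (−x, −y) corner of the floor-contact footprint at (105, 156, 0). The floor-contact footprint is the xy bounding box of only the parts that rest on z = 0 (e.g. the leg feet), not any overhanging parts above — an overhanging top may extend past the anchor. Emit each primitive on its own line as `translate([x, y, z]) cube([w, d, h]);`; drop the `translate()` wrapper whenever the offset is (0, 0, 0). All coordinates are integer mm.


translate([105, 156, 0]) cube([55, 40, 399]);
translate([773, 156, 0]) cube([55, 40, 399]);
translate([160, 156, 0]) cube([613, 40, 55]);
translate([160, 156, 344]) cube([613, 40, 55]);
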